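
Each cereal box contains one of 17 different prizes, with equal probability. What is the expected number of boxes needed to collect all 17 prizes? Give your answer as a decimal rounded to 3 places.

After i distinct types are collected, each trial gives a new one with probability (17−i)/17, so the expected wait for the next new type is 17/(17−i).
E = 17/17 + 17/16 + 17/15 + 17/14 + 17/13 + 17/12 + 17/11 + 17/10 + 17/9 + 17/8 + 17/7 + 17/6 + 17/5 + 17/4 + 17/3 + 17/2 + 17/1 = 42142223/720720 ≈ 58.472.

58.472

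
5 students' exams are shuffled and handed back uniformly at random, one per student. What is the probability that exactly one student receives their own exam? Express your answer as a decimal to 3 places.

Choose which one is fixed: C(5,1) = 5 ways.
The remaining 4 must have no fixed point: D(4) = 9.
P = 5·9/120 = 3/8 ≈ 0.375.

0.375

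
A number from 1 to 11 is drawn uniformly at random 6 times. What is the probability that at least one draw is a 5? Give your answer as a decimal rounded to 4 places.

0.4355

P(no draw is a 5) = (10/11)^6 ≈ 0.5645.
P(at least one) = 1 − 0.5645 = 0.4355.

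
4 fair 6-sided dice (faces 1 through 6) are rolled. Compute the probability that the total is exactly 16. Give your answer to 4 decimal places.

There are 6^4 = 1296 equally likely outcomes.
The number of ordered 4-tuples from {1,…,6} summing to 16 is 125.
P(sum = 16) = 125/1296 ≈ 0.0965.

0.0965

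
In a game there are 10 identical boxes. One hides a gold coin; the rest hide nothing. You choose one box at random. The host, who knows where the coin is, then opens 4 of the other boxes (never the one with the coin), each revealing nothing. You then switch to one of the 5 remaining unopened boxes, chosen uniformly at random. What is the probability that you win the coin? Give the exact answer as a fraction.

9/50

Your original box holds the coin with probability 1/10, so the other 9 collectively hold it with probability 9/10.
The host can always find 4 empty boxes to open, so the reveals don't change that 9/10; it is now spread over the 5 remaining unopened boxes.
P(win by switching) = (9/10) · (1/5) = 9/50.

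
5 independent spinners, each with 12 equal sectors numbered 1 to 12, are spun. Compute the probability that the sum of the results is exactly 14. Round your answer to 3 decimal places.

0.003

There are 12^5 = 248832 equally likely outcomes.
The number of ordered 5-tuples from {1,…,12} summing to 14 is 715.
P(sum = 14) = 715/248832 ≈ 0.003.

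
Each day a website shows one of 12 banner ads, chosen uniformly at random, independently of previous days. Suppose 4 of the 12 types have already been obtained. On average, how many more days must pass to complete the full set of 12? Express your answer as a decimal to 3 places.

Starting from 4 distinct types, each trial gives a new one with probability (12−i)/12 when i types are held, so the wait for the next new type is 12/(12−i).
E = 12/8 + 12/7 + 12/6 + 12/5 + 12/4 + 12/3 + 12/2 + 12/1 = 2283/70 ≈ 32.614.

32.614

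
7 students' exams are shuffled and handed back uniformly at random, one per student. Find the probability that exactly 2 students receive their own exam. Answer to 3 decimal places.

0.183

Choose which 2 of the 7 are fixed: C(7,2) = 21 ways.
The remaining 5 must have no fixed point: D(5) = 44.
P = 21·44/5040 = 11/60 ≈ 0.183.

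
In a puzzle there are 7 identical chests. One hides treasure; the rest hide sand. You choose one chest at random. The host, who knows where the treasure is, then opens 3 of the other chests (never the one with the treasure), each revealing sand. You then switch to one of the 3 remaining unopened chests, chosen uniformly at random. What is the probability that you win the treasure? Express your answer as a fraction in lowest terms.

2/7

Your original chest holds the treasure with probability 1/7, so the other 6 collectively hold it with probability 6/7.
The host can always find 3 empty chests to open, so the reveals don't change that 6/7; it is now spread over the 3 remaining unopened chests.
P(win by switching) = (6/7) · (1/3) = 2/7.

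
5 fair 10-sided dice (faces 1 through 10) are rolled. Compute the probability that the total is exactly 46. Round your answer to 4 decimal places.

There are 10^5 = 100000 equally likely outcomes.
The number of ordered 5-tuples from {1,…,10} summing to 46 is 70.
P(sum = 46) = 70/100000 = 7/10000 ≈ 0.0007.

0.0007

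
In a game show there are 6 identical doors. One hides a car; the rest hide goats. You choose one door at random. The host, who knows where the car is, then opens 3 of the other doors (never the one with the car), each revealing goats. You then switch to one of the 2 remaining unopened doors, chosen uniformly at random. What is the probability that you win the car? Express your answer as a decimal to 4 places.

0.4167

Your original door holds the car with probability 1/6, so the other 5 collectively hold it with probability 5/6.
The host can always find 3 empty doors to open, so the reveals don't change that 5/6; it is now spread over the 2 remaining unopened doors.
P(win by switching) = (5/6) · (1/2) = 5/12 ≈ 0.4167.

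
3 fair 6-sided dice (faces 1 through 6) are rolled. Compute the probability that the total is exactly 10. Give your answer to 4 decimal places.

There are 6^3 = 216 equally likely outcomes.
The number of ordered 3-tuples from {1,…,6} summing to 10 is 27.
P(sum = 10) = 27/216 = 1/8 ≈ 0.1250.

0.1250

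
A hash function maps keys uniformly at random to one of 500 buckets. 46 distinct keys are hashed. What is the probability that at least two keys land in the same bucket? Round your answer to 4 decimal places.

0.8819

It's easier to compute the probability that all 46 are distinct.
P(all distinct) = 500/500 · 499/500 · ··· · 455/500 ≈ 0.1181.
So the probability of at least one match is 1 − 0.1181 = 0.8819.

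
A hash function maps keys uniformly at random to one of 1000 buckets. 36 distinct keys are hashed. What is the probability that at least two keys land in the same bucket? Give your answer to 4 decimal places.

0.4714

It's easier to compute the probability that all 36 are distinct.
P(all distinct) = 1000/1000 · 999/1000 · ··· · 965/1000 ≈ 0.5286.
So the probability of at least one match is 1 − 0.5286 = 0.4714.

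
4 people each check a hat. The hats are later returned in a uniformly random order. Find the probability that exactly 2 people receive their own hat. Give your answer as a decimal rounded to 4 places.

0.2500

Choose which 2 of the 4 are fixed: C(4,2) = 6 ways.
The remaining 2 must have no fixed point: D(2) = 1.
P = 6·1/24 = 1/4 ≈ 0.2500.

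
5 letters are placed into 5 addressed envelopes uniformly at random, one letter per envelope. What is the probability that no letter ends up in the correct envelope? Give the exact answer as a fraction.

This is the derangement probability: permutations of 5 with no fixed point.
D(5) = 5! · (1 − 1/1! + 1/2! − ··· + (−1)^5/5!) = 44.
P = 44/120 = 11/30.

11/30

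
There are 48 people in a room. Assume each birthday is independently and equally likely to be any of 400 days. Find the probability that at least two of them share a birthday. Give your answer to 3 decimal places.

It's easier to compute the probability that all 48 are distinct.
P(all distinct) = 400/400 · 399/400 · ··· · 353/400 ≈ 0.053.
So the probability of at least one match is 1 − 0.053 = 0.947.

0.947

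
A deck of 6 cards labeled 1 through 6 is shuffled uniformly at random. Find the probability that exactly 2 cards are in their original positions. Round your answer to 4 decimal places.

0.1875

Choose which 2 of the 6 are fixed: C(6,2) = 15 ways.
The remaining 4 must have no fixed point: D(4) = 9.
P = 15·9/720 = 3/16 ≈ 0.1875.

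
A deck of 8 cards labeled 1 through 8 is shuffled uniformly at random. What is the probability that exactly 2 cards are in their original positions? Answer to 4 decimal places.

Choose which 2 of the 8 are fixed: C(8,2) = 28 ways.
The remaining 6 must have no fixed point: D(6) = 265.
P = 28·265/40320 = 53/288 ≈ 0.1840.

0.1840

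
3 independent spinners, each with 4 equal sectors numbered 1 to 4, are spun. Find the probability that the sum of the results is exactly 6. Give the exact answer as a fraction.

There are 4^3 = 64 equally likely outcomes.
The number of ordered 3-tuples from {1,…,4} summing to 6 is 10.
P(sum = 6) = 10/64 = 5/32.

5/32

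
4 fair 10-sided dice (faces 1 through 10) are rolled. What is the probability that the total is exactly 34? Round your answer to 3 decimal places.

0.008

There are 10^4 = 10000 equally likely outcomes.
The number of ordered 4-tuples from {1,…,10} summing to 34 is 84.
P(sum = 34) = 84/10000 = 21/2500 ≈ 0.008.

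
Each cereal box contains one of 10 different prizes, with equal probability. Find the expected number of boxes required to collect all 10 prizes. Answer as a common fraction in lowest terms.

After i distinct types are collected, each trial gives a new one with probability (10−i)/10, so the expected wait for the next new type is 10/(10−i).
E = 10/10 + 10/9 + 10/8 + 10/7 + 10/6 + 10/5 + 10/4 + 10/3 + 10/2 + 10/1 = 7381/252.

7381/252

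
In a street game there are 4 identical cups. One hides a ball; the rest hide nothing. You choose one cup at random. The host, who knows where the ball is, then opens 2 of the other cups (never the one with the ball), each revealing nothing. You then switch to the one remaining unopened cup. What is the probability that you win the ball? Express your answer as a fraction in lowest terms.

3/4

Your original cup holds the ball with probability 1/4, so the other 3 collectively hold it with probability 3/4.
The host can always find 2 empty cups to open, so the reveals don't change that 3/4; it is now spread over the 1 remaining unopened cup.
P(win by switching) = (3/4) · (1/1) = 3/4.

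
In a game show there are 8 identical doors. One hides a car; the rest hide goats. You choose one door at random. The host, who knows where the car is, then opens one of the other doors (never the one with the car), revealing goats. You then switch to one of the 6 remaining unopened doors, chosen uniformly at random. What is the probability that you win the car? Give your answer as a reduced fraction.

Your original door holds the car with probability 1/8, so the other 7 collectively hold it with probability 7/8.
The host can always find an empty door to open, so this doesn't change that 7/8; it is now spread over the 6 remaining unopened doors.
P(win by switching) = (7/8) · (1/6) = 7/48.

7/48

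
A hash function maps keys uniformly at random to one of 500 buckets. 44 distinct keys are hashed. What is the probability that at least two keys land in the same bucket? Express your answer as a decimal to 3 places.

It's easier to compute the probability that all 44 are distinct.
P(all distinct) = 500/500 · 499/500 · ··· · 457/500 ≈ 0.142.
So the probability of at least one match is 1 − 0.142 = 0.858.

0.858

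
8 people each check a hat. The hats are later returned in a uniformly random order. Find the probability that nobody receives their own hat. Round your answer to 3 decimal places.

This is the derangement probability: permutations of 8 with no fixed point.
D(8) = 8! · (1 − 1/1! + 1/2! − ··· + (−1)^8/8!) = 14833.
P = 14833/40320 = 2119/5760 ≈ 0.368.

0.368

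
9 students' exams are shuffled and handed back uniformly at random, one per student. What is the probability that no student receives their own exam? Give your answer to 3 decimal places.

This is the derangement probability: permutations of 9 with no fixed point.
D(9) = 9! · (1 − 1/1! + 1/2! − ··· + (−1)^9/9!) = 133496.
P = 133496/362880 = 16687/45360 ≈ 0.368.

0.368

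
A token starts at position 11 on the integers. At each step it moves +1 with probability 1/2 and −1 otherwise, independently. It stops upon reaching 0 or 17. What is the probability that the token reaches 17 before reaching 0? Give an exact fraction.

11/17

With a fair step, P(i) = ½P(i−1) + ½P(i+1) with P(0)=0, P(17)=1 has the linear solution P(i) = i/17.
P(11) = 11/17.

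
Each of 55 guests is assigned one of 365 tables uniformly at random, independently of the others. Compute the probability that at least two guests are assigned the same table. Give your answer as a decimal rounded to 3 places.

0.986

It's easier to compute the probability that all 55 are distinct.
P(all distinct) = 365/365 · 364/365 · ··· · 311/365 ≈ 0.014.
So the probability of at least one match is 1 − 0.014 = 0.986.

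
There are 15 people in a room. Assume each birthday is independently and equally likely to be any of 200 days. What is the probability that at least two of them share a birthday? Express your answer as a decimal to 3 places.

It's easier to compute the probability that all 15 are distinct.
P(all distinct) = 200/200 · 199/200 · ··· · 186/200 ≈ 0.584.
So the probability of at least one match is 1 − 0.584 = 0.416.

0.416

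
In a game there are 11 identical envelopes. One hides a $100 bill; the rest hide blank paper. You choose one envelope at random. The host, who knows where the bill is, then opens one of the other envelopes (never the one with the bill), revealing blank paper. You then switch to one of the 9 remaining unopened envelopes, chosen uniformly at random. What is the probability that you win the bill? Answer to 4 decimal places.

0.1010

Your original envelope holds the bill with probability 1/11, so the other 10 collectively hold it with probability 10/11.
The host can always find an empty envelope to open, so this doesn't change that 10/11; it is now spread over the 9 remaining unopened envelopes.
P(win by switching) = (10/11) · (1/9) = 10/99 ≈ 0.1010.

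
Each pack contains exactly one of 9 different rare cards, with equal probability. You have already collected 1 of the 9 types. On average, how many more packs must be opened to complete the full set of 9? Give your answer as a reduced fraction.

Starting from 1 distinct type, each trial gives a new one with probability (9−i)/9 when i types are held, so the wait for the next new type is 9/(9−i).
E = 9/8 + 9/7 + 9/6 + 9/5 + 9/4 + 9/3 + 9/2 + 9/1 = 6849/280.

6849/280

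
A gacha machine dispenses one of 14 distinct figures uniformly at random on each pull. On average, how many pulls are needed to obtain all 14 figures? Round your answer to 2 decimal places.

45.52

After i distinct types are collected, each trial gives a new one with probability (14−i)/14, so the expected wait for the next new type is 14/(14−i).
E = 14/14 + 14/13 + 14/12 + 14/11 + 14/10 + 14/9 + 14/8 + 14/7 + 14/6 + 14/5 + 14/4 + 14/3 + 14/2 + 14/1 = 1171733/25740 ≈ 45.52.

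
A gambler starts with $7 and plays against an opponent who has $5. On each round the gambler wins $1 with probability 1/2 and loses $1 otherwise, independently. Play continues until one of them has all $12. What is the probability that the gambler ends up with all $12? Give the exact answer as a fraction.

With a fair step, P(i) = ½P(i−1) + ½P(i+1) with P(0)=0, P(12)=1 has the linear solution P(i) = i/12.
P(7) = 7/12.

7/12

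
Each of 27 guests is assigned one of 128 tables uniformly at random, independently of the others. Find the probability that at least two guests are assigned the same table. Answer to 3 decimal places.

0.948

It's easier to compute the probability that all 27 are distinct.
P(all distinct) = 128/128 · 127/128 · ··· · 102/128 ≈ 0.052.
So the probability of at least one match is 1 − 0.052 = 0.948.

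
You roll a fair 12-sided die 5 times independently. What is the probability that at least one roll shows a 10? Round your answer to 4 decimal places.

P(no roll shows a 10) = (11/12)^5 ≈ 0.6472.
P(at least one) = 1 − 0.6472 = 0.3528.

0.3528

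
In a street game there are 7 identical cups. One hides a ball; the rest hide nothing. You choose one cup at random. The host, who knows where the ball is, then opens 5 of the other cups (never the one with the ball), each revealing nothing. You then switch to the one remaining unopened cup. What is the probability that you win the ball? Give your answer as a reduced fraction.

Your original cup holds the ball with probability 1/7, so the other 6 collectively hold it with probability 6/7.
The host can always find 5 empty cups to open, so the reveals don't change that 6/7; it is now spread over the 1 remaining unopened cup.
P(win by switching) = (6/7) · (1/1) = 6/7.

6/7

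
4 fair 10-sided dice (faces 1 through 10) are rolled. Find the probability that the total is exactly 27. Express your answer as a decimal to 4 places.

There are 10^4 = 10000 equally likely outcomes.
The number of ordered 4-tuples from {1,…,10} summing to 27 is 480.
P(sum = 27) = 480/10000 = 6/125 ≈ 0.0480.

0.0480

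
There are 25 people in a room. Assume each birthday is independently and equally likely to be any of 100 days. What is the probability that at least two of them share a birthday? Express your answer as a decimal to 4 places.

0.9624

It's easier to compute the probability that all 25 are distinct.
P(all distinct) = 100/100 · 99/100 · ··· · 76/100 ≈ 0.0376.
So the probability of at least one match is 1 − 0.0376 = 0.9624.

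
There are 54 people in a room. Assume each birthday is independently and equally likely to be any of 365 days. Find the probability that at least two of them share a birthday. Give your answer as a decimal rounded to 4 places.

0.9839

It's easier to compute the probability that all 54 are distinct.
P(all distinct) = 365/365 · 364/365 · ··· · 312/365 ≈ 0.0161.
So the probability of at least one match is 1 − 0.0161 = 0.9839.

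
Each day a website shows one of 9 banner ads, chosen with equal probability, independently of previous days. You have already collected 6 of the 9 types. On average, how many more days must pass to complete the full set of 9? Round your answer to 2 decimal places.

16.50

Starting from 6 distinct types, each trial gives a new one with probability (9−i)/9 when i types are held, so the wait for the next new type is 9/(9−i).
E = 9/3 + 9/2 + 9/1 = 33/2 ≈ 16.50.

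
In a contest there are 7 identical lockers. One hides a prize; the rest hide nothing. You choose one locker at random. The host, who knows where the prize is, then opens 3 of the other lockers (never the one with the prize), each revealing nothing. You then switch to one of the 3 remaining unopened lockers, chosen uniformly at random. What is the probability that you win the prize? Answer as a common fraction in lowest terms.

Your original locker holds the prize with probability 1/7, so the other 6 collectively hold it with probability 6/7.
The host can always find 3 empty lockers to open, so the reveals don't change that 6/7; it is now spread over the 3 remaining unopened lockers.
P(win by switching) = (6/7) · (1/3) = 2/7.

2/7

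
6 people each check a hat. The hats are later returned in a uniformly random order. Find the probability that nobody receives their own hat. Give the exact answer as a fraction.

53/144

This is the derangement probability: permutations of 6 with no fixed point.
D(6) = 6! · (1 − 1/1! + 1/2! − ··· + (−1)^6/6!) = 265.
P = 265/720 = 53/144.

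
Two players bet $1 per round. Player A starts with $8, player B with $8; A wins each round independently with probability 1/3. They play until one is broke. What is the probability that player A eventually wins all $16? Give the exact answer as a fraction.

Let r = q/p = (2/3)/(1/3) = 2. The recurrence P(i) = p·P(i+1) + q·P(i−1) with P(0)=0, P(16)=1 gives P(i) = (1 − r^i)/(1 − r^16).
P(8) = (1 − (2)^8) / (1 − (2)^16) = 1/257.

1/257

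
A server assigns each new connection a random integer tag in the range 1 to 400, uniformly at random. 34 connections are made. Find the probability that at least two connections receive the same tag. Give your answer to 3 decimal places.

0.764

It's easier to compute the probability that all 34 are distinct.
P(all distinct) = 400/400 · 399/400 · ··· · 367/400 ≈ 0.236.
So the probability of at least one match is 1 − 0.236 = 0.764.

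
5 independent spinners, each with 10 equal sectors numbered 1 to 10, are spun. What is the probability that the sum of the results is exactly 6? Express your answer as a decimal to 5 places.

0.00005

There are 10^5 = 100000 equally likely outcomes.
The number of ordered 5-tuples from {1,…,10} summing to 6 is 5.
P(sum = 6) = 5/100000 = 1/20000 ≈ 0.00005.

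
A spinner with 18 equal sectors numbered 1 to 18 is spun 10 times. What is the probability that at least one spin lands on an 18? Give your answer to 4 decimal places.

0.4354

P(no spin lands on an 18) = (17/18)^10 ≈ 0.5646.
P(at least one) = 1 − 0.5646 = 0.4354.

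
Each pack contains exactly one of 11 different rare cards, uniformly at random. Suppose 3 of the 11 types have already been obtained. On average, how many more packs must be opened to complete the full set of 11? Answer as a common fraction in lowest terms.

8371/280

Starting from 3 distinct types, each trial gives a new one with probability (11−i)/11 when i types are held, so the wait for the next new type is 11/(11−i).
E = 11/8 + 11/7 + 11/6 + 11/5 + 11/4 + 11/3 + 11/2 + 11/1 = 8371/280.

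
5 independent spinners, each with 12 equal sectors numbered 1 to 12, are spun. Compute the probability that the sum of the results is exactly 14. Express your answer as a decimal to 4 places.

0.0029

There are 12^5 = 248832 equally likely outcomes.
The number of ordered 5-tuples from {1,…,12} summing to 14 is 715.
P(sum = 14) = 715/248832 ≈ 0.0029.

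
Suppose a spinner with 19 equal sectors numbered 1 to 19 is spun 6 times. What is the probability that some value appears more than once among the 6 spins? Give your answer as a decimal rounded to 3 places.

P(all 6 different) = 19/19 · 18/19 · ··· · 14/19 ≈ 0.415.
P(at least two equal) = 1 − 0.415 = 0.585.

0.585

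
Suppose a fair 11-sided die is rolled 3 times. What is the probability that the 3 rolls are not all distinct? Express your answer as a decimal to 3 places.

P(all 3 different) = 11/11 · 10/11 · ··· · 9/11 ≈ 0.744.
P(at least two equal) = 1 − 0.744 = 0.256.

0.256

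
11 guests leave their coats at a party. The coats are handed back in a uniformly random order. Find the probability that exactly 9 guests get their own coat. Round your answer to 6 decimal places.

Choose which 9 of the 11 are fixed: C(11,9) = 55 ways.
The remaining 2 must have no fixed point: D(2) = 1.
P = 55·1/39916800 = 1/725760 ≈ 0.000001.

0.000001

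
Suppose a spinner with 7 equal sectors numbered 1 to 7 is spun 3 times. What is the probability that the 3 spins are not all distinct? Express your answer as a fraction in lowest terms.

19/49

P(all 3 different) = 7/7 · 6/7 · ··· · 5/7 = 30/49.
P(at least two equal) = 1 − 30/49 = 19/49.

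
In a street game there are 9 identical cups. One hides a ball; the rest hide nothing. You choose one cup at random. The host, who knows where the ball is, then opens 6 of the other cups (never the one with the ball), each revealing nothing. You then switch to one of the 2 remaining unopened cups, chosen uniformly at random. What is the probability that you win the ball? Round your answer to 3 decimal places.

0.444

Your original cup holds the ball with probability 1/9, so the other 8 collectively hold it with probability 8/9.
The host can always find 6 empty cups to open, so the reveals don't change that 8/9; it is now spread over the 2 remaining unopened cups.
P(win by switching) = (8/9) · (1/2) = 4/9 ≈ 0.444.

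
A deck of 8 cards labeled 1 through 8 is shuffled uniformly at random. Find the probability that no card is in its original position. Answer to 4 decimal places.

This is the derangement probability: permutations of 8 with no fixed point.
D(8) = 8! · (1 − 1/1! + 1/2! − ··· + (−1)^8/8!) = 14833.
P = 14833/40320 = 2119/5760 ≈ 0.3679.

0.3679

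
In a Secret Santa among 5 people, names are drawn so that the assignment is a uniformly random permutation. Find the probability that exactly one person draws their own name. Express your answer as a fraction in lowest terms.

Choose which one is fixed: C(5,1) = 5 ways.
The remaining 4 must have no fixed point: D(4) = 9.
P = 5·9/120 = 3/8.

3/8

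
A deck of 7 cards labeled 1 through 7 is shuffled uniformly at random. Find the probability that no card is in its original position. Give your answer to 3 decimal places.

This is the derangement probability: permutations of 7 with no fixed point.
D(7) = 7! · (1 − 1/1! + 1/2! − ··· + (−1)^7/7!) = 1854.
P = 1854/5040 = 103/280 ≈ 0.368.

0.368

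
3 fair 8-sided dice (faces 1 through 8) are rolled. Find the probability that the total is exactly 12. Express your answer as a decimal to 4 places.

There are 8^3 = 512 equally likely outcomes.
The number of ordered 3-tuples from {1,…,8} summing to 12 is 46.
P(sum = 12) = 46/512 = 23/256 ≈ 0.0898.

0.0898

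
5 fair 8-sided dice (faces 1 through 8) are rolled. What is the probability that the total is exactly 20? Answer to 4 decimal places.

0.0679

There are 8^5 = 32768 equally likely outcomes.
The number of ordered 5-tuples from {1,…,8} summing to 20 is 2226.
P(sum = 20) = 2226/32768 = 1113/16384 ≈ 0.0679.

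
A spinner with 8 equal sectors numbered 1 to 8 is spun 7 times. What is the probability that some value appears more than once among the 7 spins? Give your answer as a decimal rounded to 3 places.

0.981

P(all 7 different) = 8/8 · 7/8 · ··· · 2/8 ≈ 0.019.
P(at least two equal) = 1 − 0.019 = 0.981.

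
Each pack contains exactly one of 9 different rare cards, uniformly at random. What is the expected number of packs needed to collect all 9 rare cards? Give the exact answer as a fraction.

After i distinct types are collected, each trial gives a new one with probability (9−i)/9, so the expected wait for the next new type is 9/(9−i).
E = 9/9 + 9/8 + 9/7 + 9/6 + 9/5 + 9/4 + 9/3 + 9/2 + 9/1 = 7129/280.

7129/280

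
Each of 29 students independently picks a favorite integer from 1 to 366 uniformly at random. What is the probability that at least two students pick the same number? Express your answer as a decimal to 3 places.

It's easier to compute the probability that all 29 are distinct.
P(all distinct) = 366/366 · 365/366 · ··· · 338/366 ≈ 0.320.
So the probability of at least one match is 1 − 0.320 = 0.680.

0.680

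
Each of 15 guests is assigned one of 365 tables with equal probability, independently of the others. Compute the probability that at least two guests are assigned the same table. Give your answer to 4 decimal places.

It's easier to compute the probability that all 15 are distinct.
P(all distinct) = 365/365 · 364/365 · ··· · 351/365 ≈ 0.7471.
So the probability of at least one match is 1 − 0.7471 = 0.2529.

0.2529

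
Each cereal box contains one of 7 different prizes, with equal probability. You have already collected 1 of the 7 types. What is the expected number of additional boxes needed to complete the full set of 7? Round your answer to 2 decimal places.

17.15

Starting from 1 distinct type, each trial gives a new one with probability (7−i)/7 when i types are held, so the wait for the next new type is 7/(7−i).
E = 7/6 + 7/5 + 7/4 + 7/3 + 7/2 + 7/1 = 343/20 ≈ 17.15.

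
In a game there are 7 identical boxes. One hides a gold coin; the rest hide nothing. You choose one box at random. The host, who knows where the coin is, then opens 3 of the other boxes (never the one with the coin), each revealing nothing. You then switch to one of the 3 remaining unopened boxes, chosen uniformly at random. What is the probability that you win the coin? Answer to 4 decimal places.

0.2857

Your original box holds the coin with probability 1/7, so the other 6 collectively hold it with probability 6/7.
The host can always find 3 empty boxes to open, so the reveals don't change that 6/7; it is now spread over the 3 remaining unopened boxes.
P(win by switching) = (6/7) · (1/3) = 2/7 ≈ 0.2857.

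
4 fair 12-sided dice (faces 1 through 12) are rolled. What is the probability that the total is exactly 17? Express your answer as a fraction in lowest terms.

There are 12^4 = 20736 equally likely outcomes.
The number of ordered 4-tuples from {1,…,12} summing to 17 is 544.
P(sum = 17) = 544/20736 = 17/648.

17/648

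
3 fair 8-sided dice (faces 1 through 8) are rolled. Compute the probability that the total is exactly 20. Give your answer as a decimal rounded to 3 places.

0.029

There are 8^3 = 512 equally likely outcomes.
The number of ordered 3-tuples from {1,…,8} summing to 20 is 15.
P(sum = 20) = 15/512 ≈ 0.029.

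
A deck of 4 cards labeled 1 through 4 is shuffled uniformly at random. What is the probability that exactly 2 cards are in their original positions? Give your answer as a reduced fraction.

Choose which 2 of the 4 are fixed: C(4,2) = 6 ways.
The remaining 2 must have no fixed point: D(2) = 1.
P = 6·1/24 = 1/4.

1/4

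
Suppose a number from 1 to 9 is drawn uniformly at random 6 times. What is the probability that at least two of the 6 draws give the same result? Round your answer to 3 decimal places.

0.886

P(all 6 different) = 9/9 · 8/9 · ··· · 4/9 ≈ 0.114.
P(at least two equal) = 1 − 0.114 = 0.886.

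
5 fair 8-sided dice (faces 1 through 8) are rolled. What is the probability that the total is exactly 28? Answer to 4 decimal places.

There are 8^5 = 32768 equally likely outcomes.
The number of ordered 5-tuples from {1,…,8} summing to 28 is 1470.
P(sum = 28) = 1470/32768 = 735/16384 ≈ 0.0449.

0.0449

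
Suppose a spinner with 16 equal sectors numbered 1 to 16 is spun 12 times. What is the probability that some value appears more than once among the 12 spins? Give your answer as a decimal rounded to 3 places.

0.997

P(all 12 different) = 16/16 · 15/16 · ··· · 5/16 ≈ 0.003.
P(at least two equal) = 1 − 0.003 = 0.997.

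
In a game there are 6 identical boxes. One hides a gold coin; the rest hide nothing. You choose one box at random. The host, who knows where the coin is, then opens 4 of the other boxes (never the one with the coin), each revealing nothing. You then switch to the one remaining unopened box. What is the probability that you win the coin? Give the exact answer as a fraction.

Your original box holds the coin with probability 1/6, so the other 5 collectively hold it with probability 5/6.
The host can always find 4 empty boxes to open, so the reveals don't change that 5/6; it is now spread over the 1 remaining unopened box.
P(win by switching) = (5/6) · (1/1) = 5/6.

5/6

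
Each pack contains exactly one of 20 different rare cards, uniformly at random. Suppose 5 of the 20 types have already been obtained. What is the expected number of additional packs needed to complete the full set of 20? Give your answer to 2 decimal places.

66.36

Starting from 5 distinct types, each trial gives a new one with probability (20−i)/20 when i types are held, so the wait for the next new type is 20/(20−i).
E = 20/15 + 20/14 + 20/13 + 20/12 + 20/11 + 20/10 + 20/9 + 20/8 + 20/7 + 20/6 + 20/5 + 20/4 + 20/3 + 20/2 + 20/1 = 1195757/18018 ≈ 66.36.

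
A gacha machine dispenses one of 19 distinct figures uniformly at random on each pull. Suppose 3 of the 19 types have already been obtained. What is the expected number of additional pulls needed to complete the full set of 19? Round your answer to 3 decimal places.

64.234

Starting from 3 distinct types, each trial gives a new one with probability (19−i)/19 when i types are held, so the wait for the next new type is 19/(19−i).
E = 19/16 + 19/15 + 19/14 + 19/13 + 19/12 + 19/11 + 19/10 + 19/9 + 19/8 + 19/7 + 19/6 + 19/5 + 19/4 + 19/3 + 19/2 + 19/1 = 46294621/720720 ≈ 64.234.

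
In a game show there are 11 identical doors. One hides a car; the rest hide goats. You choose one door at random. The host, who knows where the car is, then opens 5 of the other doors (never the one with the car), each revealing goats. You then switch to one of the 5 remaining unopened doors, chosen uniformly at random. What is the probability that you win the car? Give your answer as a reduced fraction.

Your original door holds the car with probability 1/11, so the other 10 collectively hold it with probability 10/11.
The host can always find 5 empty doors to open, so the reveals don't change that 10/11; it is now spread over the 5 remaining unopened doors.
P(win by switching) = (10/11) · (1/5) = 2/11.

2/11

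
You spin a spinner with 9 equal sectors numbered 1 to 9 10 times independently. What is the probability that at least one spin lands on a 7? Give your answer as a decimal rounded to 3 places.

P(no spin lands on a 7) = (8/9)^10 ≈ 0.308.
P(at least one) = 1 − 0.308 = 0.692.

0.692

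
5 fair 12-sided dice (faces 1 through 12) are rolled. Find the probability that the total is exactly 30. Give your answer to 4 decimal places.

0.0478

There are 12^5 = 248832 equally likely outcomes.
The number of ordered 5-tuples from {1,…,12} summing to 30 is 11901.
P(sum = 30) = 11901/248832 = 3967/82944 ≈ 0.0478.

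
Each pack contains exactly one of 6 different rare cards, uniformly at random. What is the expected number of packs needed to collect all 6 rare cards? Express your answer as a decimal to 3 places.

14.700

After i distinct types are collected, each trial gives a new one with probability (6−i)/6, so the expected wait for the next new type is 6/(6−i).
E = 6/6 + 6/5 + 6/4 + 6/3 + 6/2 + 6/1 = 147/10 ≈ 14.700.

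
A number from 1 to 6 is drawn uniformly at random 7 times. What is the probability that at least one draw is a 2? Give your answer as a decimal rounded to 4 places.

0.7209

P(no draw is a 2) = (5/6)^7 ≈ 0.2791.
P(at least one) = 1 − 0.2791 = 0.7209.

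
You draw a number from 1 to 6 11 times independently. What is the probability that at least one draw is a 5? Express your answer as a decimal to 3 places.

0.865

P(no draw is a 5) = (5/6)^11 ≈ 0.135.
P(at least one) = 1 − 0.135 = 0.865.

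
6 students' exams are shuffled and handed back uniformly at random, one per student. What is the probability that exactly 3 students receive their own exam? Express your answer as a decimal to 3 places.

0.056

Choose which 3 of the 6 are fixed: C(6,3) = 20 ways.
The remaining 3 must have no fixed point: D(3) = 2.
P = 20·2/720 = 1/18 ≈ 0.056.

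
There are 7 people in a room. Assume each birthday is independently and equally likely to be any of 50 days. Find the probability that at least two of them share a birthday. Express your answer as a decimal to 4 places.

0.3556

It's easier to compute the probability that all 7 are distinct.
P(all distinct) = 50/50 · 49/50 · ··· · 44/50 ≈ 0.6444.
So the probability of at least one match is 1 − 0.6444 = 0.3556.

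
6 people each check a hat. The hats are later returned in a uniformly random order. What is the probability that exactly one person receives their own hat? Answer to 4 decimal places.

Choose which one is fixed: C(6,1) = 6 ways.
The remaining 5 must have no fixed point: D(5) = 44.
P = 6·44/720 = 11/30 ≈ 0.3667.

0.3667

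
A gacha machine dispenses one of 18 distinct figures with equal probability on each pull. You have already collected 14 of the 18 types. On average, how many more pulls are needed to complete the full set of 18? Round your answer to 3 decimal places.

37.500

Starting from 14 distinct types, each trial gives a new one with probability (18−i)/18 when i types are held, so the wait for the next new type is 18/(18−i).
E = 18/4 + 18/3 + 18/2 + 18/1 = 75/2 ≈ 37.500.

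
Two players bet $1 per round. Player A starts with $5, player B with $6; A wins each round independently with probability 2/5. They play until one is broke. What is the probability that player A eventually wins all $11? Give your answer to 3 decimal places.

Let r = q/p = (3/5)/(2/5) = 3/2. The recurrence P(i) = p·P(i+1) + q·P(i−1) with P(0)=0, P(11)=1 gives P(i) = (1 − r^i)/(1 − r^11).
P(5) = (1 − (3/2)^5) / (1 − (3/2)^11) = 13504/175099 ≈ 0.077.

0.077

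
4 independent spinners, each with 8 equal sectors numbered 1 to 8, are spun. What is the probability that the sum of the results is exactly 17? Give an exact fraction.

21/256

There are 8^4 = 4096 equally likely outcomes.
The number of ordered 4-tuples from {1,…,8} summing to 17 is 336.
P(sum = 17) = 336/4096 = 21/256.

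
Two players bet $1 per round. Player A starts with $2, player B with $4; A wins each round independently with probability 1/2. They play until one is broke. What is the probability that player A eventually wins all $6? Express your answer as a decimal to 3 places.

With a fair step, P(i) = ½P(i−1) + ½P(i+1) with P(0)=0, P(6)=1 has the linear solution P(i) = i/6.
P(2) = 2/6 = 1/3 ≈ 0.333.

0.333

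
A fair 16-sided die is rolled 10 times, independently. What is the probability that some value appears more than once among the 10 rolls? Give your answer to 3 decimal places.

P(all 10 different) = 16/16 · 15/16 · ··· · 7/16 ≈ 0.026.
P(at least two equal) = 1 − 0.026 = 0.974.

0.974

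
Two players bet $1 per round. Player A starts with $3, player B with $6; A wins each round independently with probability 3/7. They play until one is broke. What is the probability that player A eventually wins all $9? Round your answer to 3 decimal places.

Let r = q/p = (4/7)/(3/7) = 4/3. The recurrence P(i) = p·P(i+1) + q·P(i−1) with P(0)=0, P(9)=1 gives P(i) = (1 − r^i)/(1 − r^9).
P(3) = (1 − (4/3)^3) / (1 − (4/3)^9) = 729/6553 ≈ 0.111.

0.111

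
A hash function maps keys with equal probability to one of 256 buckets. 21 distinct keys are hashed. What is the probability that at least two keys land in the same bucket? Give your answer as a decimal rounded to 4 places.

It's easier to compute the probability that all 21 are distinct.
P(all distinct) = 256/256 · 255/256 · ··· · 236/256 ≈ 0.4304.
So the probability of at least one match is 1 − 0.4304 = 0.5696.

0.5696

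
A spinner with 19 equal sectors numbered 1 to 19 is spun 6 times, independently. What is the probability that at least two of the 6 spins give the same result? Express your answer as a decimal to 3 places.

0.585

P(all 6 different) = 19/19 · 18/19 · ··· · 14/19 ≈ 0.415.
P(at least two equal) = 1 − 0.415 = 0.585.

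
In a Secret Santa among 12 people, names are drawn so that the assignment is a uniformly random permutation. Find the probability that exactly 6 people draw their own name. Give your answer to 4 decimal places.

0.0005

Choose which 6 of the 12 are fixed: C(12,6) = 924 ways.
The remaining 6 must have no fixed point: D(6) = 265.
P = 924·265/479001600 = 53/103680 ≈ 0.0005.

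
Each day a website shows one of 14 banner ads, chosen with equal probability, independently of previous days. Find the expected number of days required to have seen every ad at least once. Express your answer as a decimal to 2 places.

After i distinct types are collected, each trial gives a new one with probability (14−i)/14, so the expected wait for the next new type is 14/(14−i).
E = 14/14 + 14/13 + 14/12 + 14/11 + 14/10 + 14/9 + 14/8 + 14/7 + 14/6 + 14/5 + 14/4 + 14/3 + 14/2 + 14/1 = 1171733/25740 ≈ 45.52.

45.52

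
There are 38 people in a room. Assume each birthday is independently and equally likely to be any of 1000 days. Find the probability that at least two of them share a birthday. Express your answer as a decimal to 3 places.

0.509

It's easier to compute the probability that all 38 are distinct.
P(all distinct) = 1000/1000 · 999/1000 · ··· · 963/1000 ≈ 0.491.
So the probability of at least one match is 1 − 0.491 = 0.509.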